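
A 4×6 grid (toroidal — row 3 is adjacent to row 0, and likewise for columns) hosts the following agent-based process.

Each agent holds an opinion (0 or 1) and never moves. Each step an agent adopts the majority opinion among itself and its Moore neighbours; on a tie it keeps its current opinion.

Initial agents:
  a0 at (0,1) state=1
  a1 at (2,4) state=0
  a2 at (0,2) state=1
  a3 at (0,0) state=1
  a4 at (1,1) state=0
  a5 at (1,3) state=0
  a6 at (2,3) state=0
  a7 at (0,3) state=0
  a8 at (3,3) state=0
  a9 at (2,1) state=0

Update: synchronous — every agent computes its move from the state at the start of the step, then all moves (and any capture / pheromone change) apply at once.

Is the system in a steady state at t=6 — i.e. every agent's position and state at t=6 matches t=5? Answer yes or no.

t=1: a0@(0,1):1 a1@(2,4):0 a2@(0,2):0 a3@(0,0):1 a4@(1,1):1 a5@(1,3):0 a6@(2,3):0 a7@(0,3):0 a8@(3,3):0 a9@(2,1):0
t=2: (unchanged — steady state)

yes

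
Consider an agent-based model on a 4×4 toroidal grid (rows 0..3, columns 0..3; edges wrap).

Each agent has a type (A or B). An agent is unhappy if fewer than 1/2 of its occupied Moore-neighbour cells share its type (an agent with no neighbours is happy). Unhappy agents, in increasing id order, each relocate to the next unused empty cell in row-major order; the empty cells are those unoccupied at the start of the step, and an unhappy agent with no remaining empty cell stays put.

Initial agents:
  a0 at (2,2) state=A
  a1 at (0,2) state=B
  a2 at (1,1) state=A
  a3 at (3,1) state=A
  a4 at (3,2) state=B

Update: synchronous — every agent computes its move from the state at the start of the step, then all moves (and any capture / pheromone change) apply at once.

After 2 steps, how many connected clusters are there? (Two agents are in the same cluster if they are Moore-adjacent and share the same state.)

2

t=1: a0@(2,2):A a1@(0,0):B a2@(1,1):A a3@(0,1):A a4@(0,3):B
t=2: a0@(2,2):A a1@(0,2):B a2@(1,1):A a3@(0,1):A a4@(0,3):B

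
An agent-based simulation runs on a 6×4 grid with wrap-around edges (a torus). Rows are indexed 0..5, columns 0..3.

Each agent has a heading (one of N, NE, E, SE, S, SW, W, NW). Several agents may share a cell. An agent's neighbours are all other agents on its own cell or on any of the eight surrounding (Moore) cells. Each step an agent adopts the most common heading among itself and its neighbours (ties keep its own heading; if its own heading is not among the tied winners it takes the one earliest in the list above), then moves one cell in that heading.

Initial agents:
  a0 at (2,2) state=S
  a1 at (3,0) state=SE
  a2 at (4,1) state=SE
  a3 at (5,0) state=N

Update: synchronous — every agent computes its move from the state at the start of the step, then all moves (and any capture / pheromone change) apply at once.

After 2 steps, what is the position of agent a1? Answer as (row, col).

t=1: a0@(3,2):S a1@(4,1):SE a2@(5,2):SE a3@(4,0):N
t=2: a0@(4,2):S a1@(5,2):SE a2@(0,3):SE a3@(3,0):N

(5, 2)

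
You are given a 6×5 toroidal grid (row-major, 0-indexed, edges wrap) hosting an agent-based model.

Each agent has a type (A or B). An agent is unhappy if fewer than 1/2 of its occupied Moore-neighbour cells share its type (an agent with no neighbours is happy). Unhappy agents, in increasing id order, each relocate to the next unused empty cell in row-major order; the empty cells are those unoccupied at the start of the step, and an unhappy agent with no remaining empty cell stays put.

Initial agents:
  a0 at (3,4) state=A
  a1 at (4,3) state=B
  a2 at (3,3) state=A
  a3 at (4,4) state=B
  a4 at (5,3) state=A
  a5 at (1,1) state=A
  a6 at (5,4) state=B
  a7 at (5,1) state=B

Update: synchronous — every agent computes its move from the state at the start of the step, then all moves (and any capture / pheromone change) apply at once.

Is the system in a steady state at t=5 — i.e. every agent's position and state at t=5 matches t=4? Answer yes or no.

no

t=1: a0@(0,0):A a1@(0,1):B a2@(0,2):A a3@(0,3):B a4@(0,4):A a5@(1,1):A a6@(5,4):B a7@(5,1):B
t=2: a0@(1,0):A a1@(1,2):B a2@(1,3):A a3@(1,4):B a4@(2,0):A a5@(1,1):A a6@(2,1):B a7@(2,2):B
t=3: a0@(1,0):A a1@(1,2):B a2@(0,0):A a3@(0,1):B a4@(2,0):A a5@(0,2):A a6@(0,3):B a7@(2,2):B
t=4: a0@(1,0):A a1@(1,2):B a2@(0,0):A a3@(0,4):B a4@(2,0):A a5@(1,1):A a6@(0,3):B a7@(2,2):B
t=5: a0@(1,0):A a1@(1,2):B a2@(0,0):A a3@(0,1):B a4@(2,0):A a5@(1,1):A a6@(0,3):B a7@(2,2):B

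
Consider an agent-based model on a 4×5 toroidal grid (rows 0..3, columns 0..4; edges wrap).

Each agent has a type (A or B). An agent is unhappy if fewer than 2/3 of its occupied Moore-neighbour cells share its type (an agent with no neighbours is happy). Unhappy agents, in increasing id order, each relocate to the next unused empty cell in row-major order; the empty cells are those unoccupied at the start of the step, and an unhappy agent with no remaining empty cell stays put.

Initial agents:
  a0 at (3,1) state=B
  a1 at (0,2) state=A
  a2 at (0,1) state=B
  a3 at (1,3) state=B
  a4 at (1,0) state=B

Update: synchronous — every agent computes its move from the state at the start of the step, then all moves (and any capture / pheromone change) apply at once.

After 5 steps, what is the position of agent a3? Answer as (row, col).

(0, 4)

t=1: a0@(0,0):B a1@(0,3):A a2@(0,1):B a3@(0,4):B a4@(1,0):B
t=2: a0@(0,0):B a1@(0,2):A a2@(0,1):B a3@(0,4):B a4@(1,0):B
t=3: a0@(0,0):B a1@(0,3):A a2@(0,1):B a3@(0,4):B a4@(1,0):B
t=4: a0@(0,0):B a1@(0,2):A a2@(0,1):B a3@(0,4):B a4@(1,0):B
t=5: a0@(0,0):B a1@(0,3):A a2@(0,1):B a3@(0,4):B a4@(1,0):B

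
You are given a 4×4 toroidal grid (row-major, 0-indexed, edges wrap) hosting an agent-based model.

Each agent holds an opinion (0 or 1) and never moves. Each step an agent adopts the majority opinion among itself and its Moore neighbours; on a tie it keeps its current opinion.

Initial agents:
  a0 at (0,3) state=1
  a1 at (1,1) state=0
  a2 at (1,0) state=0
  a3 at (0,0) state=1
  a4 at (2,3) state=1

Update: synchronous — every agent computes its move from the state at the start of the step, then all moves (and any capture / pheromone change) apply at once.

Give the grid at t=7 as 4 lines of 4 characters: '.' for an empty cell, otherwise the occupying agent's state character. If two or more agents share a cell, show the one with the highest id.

1..1
11..
...1
....

t=1: a0@(0,3):1 a1@(1,1):0 a2@(1,0):1 a3@(0,0):1 a4@(2,3):1
t=2: a0@(0,3):1 a1@(1,1):1 a2@(1,0):1 a3@(0,0):1 a4@(2,3):1
t=3: (unchanged — steady state)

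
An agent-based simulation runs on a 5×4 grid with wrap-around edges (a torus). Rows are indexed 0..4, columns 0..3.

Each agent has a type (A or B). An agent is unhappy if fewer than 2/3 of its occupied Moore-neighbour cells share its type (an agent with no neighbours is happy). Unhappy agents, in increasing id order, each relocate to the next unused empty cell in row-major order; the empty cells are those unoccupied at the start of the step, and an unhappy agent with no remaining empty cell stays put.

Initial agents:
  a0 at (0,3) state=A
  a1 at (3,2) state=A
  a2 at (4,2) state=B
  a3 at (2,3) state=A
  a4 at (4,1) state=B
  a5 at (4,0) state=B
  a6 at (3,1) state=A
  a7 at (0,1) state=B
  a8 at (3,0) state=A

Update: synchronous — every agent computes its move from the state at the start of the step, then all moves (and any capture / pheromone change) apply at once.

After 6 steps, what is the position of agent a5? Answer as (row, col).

t=1: a0@(0,0):A a1@(0,2):A a2@(1,0):B a3@(2,3):A a4@(1,1):B a5@(1,2):B a6@(1,3):A a7@(0,1):B a8@(2,0):A
t=2: a0@(0,3):A a1@(2,1):A a2@(2,2):B a3@(3,0):A a4@(3,1):B a5@(3,2):B a6@(1,3):A a7@(3,3):B a8@(4,0):A
t=3: a0@(0,3):A a1@(0,0):A a2@(0,1):B a3@(0,2):A a4@(1,0):B a5@(3,2):B a6@(1,1):A a7@(1,2):B a8@(2,0):A
t=4: a0@(1,3):A a1@(2,1):A a2@(2,2):B a3@(2,3):A a4@(3,0):B a5@(3,2):B a6@(3,1):A a7@(3,3):B a8@(4,0):A
t=5: a0@(0,0):A a1@(0,1):A a2@(0,2):B a3@(0,3):A a4@(1,0):B a5@(1,1):B a6@(1,2):A a7@(2,0):B a8@(4,1):A
t=6: a0@(1,3):A a1@(2,1):A a2@(2,2):B a3@(2,3):A a4@(3,0):B a5@(3,1):B a6@(3,2):A a7@(2,0):B a8@(4,1):A

(3, 1)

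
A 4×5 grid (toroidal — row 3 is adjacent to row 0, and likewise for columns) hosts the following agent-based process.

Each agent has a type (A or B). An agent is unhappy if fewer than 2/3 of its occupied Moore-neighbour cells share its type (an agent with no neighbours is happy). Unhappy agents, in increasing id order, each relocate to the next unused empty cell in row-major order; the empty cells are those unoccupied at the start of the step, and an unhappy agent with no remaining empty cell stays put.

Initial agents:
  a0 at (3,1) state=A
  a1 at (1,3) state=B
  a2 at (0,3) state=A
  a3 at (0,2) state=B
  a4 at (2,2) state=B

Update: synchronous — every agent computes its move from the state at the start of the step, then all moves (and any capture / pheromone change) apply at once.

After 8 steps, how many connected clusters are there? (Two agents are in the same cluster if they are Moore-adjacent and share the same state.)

3

t=1: a0@(0,0):A a1@(1,3):B a2@(0,1):A a3@(0,4):B a4@(1,0):B
t=2: a0@(0,2):A a1@(1,3):B a2@(0,3):A a3@(0,4):B a4@(1,1):B
t=3: a0@(0,0):A a1@(0,1):B a2@(1,0):A a3@(1,2):B a4@(1,4):B
t=4: a0@(0,2):A a1@(0,3):B a2@(0,4):A a3@(1,2):B a4@(1,1):B
t=5: a0@(0,0):A a1@(0,1):B a2@(1,0):A a3@(1,2):B a4@(1,3):B
t=6: a0@(0,2):A a1@(0,3):B a2@(0,4):A a3@(1,2):B a4@(1,3):B
t=7: a0@(0,0):A a1@(0,1):B a2@(1,0):A a3@(1,2):B a4@(1,1):B
t=8: a0@(0,2):A a1@(0,3):B a2@(0,4):A a3@(1,2):B a4@(1,3):B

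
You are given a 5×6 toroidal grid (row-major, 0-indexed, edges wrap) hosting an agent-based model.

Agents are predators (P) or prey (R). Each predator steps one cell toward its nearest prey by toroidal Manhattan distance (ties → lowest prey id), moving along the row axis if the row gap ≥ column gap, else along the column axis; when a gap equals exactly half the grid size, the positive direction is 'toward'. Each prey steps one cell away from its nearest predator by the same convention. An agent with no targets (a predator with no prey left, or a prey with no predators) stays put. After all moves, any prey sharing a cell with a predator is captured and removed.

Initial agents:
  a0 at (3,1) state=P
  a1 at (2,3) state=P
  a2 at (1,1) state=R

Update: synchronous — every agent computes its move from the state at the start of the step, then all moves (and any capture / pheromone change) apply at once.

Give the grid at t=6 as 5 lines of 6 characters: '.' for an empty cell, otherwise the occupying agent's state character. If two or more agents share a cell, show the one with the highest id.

t=1: a0@(2,1):P a1@(2,2):P a2@(0,1):R
t=2: a0@(1,1):P a1@(1,2):P a2@(4,1):R
t=3: a0@(0,1):P a1@(0,2):P a2@(3,1):R
t=4: a0@(4,1):P a1@(4,2):P a2@(2,1):R
t=5: a0@(3,1):P a1@(3,2):P a2@(1,1):R
t=6: a0@(2,1):P a1@(2,2):P a2@(0,1):R

.R....
......
.PP...
......
......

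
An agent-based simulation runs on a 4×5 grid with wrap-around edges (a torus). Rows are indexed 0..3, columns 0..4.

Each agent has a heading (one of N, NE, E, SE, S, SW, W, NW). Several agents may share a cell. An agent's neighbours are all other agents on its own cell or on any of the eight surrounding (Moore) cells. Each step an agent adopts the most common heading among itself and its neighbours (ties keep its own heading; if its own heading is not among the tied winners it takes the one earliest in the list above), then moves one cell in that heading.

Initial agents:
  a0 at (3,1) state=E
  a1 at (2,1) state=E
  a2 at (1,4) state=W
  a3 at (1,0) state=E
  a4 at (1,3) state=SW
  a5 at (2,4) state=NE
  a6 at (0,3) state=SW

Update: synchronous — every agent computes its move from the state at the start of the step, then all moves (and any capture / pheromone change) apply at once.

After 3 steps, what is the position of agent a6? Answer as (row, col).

(3, 0)

t=1: a0@(3,2):E a1@(2,2):E a2@(2,3):SW a3@(1,1):E a4@(2,2):SW a5@(1,0):NE a6@(1,2):SW
t=2: a0@(3,3):E a1@(2,3):E a2@(3,2):SW a3@(1,2):E a4@(3,1):SW a5@(0,1):NE a6@(2,1):SW
t=3: a0@(3,4):E a1@(2,4):E a2@(0,1):SW a3@(1,3):E a4@(0,0):SW a5@(1,0):SW a6@(3,0):SW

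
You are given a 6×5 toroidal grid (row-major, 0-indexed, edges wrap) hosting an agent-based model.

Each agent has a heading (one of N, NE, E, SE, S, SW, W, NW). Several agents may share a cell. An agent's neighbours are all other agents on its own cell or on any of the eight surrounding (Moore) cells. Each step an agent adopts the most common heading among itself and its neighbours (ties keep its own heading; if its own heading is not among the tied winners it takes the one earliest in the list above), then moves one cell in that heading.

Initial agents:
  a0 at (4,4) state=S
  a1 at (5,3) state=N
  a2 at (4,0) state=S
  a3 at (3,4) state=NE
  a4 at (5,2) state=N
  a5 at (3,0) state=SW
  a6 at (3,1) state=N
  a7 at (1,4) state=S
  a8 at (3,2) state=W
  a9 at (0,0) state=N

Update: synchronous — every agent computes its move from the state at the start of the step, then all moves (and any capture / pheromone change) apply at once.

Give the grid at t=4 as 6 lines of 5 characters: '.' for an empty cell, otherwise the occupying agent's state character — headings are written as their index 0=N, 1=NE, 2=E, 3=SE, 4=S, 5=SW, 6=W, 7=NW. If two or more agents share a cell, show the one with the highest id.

t=1: a0@(5,4):S a1@(4,3):N a2@(5,0):S a3@(4,4):S a4@(4,2):N a5@(4,0):S a6@(2,1):N a7@(2,4):S a8@(3,1):W a9@(5,0):N
t=2: a0@(0,4):S a1@(3,3):N a2@(0,0):S a3@(5,4):S a4@(3,2):N a5@(5,0):S a6@(1,1):N a7@(3,4):S a8@(2,1):N a9@(0,0):S
t=3: a0@(1,4):S a1@(2,3):N a2@(1,0):S a3@(0,4):S a4@(2,2):N a5@(0,0):S a6@(0,1):N a7@(4,4):S a8@(1,1):N a9@(1,0):S
t=4: a0@(2,4):S a1@(1,3):N a2@(2,0):S a3@(1,4):S a4@(1,2):N a5@(1,0):S a6@(1,1):S a7@(5,4):S a8@(0,1):N a9@(2,0):S

.0...
44004
4...4
.....
.....
....4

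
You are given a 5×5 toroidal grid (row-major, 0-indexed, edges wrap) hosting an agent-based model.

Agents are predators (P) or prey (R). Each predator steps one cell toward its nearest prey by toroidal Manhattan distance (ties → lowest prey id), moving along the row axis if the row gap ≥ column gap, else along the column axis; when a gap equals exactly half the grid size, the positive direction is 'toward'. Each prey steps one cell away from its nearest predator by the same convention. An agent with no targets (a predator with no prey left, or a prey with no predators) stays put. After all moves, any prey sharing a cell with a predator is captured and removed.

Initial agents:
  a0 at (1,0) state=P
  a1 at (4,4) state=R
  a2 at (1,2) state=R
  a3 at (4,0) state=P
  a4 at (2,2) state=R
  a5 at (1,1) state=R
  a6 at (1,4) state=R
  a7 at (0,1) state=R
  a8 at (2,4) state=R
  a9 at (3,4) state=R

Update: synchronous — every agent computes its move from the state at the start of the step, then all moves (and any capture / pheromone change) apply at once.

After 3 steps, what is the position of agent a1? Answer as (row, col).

(4, 1)

t=1: a0@(1,1):P a1@(4,3):R a2@(1,3):R a3@(4,4):P a4@(2,3):R a5@(1,2):R a6@(1,3):R a7@(4,1):R a8@(3,4):R a9@(2,4):R
t=2: a0@(1,2):P a1@(4,2):R a2@(1,4):R a3@(4,3):P a4@(2,4):R a5@(1,3):R a6@(1,4):R a7@(3,1):R a8@(2,4):R a9@(1,4):R
t=3: a0@(1,3):P a1@(4,1):R a2@(1,0):R a3@(4,2):P a4@(2,0):R a5@(1,4):R a6@(1,0):R a7@(4,1):R a8@(2,0):R a9@(1,0):R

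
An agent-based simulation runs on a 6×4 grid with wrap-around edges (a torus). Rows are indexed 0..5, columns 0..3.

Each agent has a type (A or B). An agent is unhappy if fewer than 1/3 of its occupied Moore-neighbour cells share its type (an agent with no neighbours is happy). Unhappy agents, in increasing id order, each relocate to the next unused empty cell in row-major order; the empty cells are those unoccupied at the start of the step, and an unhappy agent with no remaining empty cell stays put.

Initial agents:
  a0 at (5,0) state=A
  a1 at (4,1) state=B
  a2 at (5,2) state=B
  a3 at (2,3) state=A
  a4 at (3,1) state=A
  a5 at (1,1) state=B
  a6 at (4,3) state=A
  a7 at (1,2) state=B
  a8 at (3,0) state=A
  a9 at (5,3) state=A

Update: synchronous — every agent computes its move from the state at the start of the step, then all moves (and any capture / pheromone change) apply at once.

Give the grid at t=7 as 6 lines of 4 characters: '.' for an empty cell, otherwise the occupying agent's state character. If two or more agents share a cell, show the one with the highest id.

t=1: a0@(5,0):A a1@(0,0):B a2@(5,2):B a3@(2,3):A a4@(3,1):A a5@(1,1):B a6@(4,3):A a7@(1,2):B a8@(3,0):A a9@(5,3):A
t=2: a0@(5,0):A a1@(0,0):B a2@(0,1):B a3@(2,3):A a4@(3,1):A a5@(1,1):B a6@(4,3):A a7@(1,2):B a8@(3,0):A a9@(5,3):A
t=3: (unchanged — steady state)

BB..
.BB.
...A
AA..
...A
A..A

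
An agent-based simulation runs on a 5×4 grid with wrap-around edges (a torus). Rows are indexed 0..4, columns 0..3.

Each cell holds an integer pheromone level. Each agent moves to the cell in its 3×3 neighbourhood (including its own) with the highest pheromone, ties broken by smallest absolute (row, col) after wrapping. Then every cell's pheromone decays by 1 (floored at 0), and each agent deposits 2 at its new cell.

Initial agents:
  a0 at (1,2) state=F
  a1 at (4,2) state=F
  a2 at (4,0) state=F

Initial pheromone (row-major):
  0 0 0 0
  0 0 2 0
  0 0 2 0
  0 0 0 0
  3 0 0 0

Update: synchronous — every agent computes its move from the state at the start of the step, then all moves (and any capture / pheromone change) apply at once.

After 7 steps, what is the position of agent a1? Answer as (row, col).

t=1: a0@(1,2) a1@(0,1) a2@(4,0) | pheromone: 0 2 0 0 / 0 0 3 0 / 0 0 1 0 / 0 0 0 0 / 4 0 0 0
t=2: a0@(1,2) a1@(4,0) a2@(4,0) | pheromone: 0 1 0 0 / 0 0 4 0 / 0 0 0 0 / 0 0 0 0 / 7 0 0 0
t=3: a0@(1,2) a1@(4,0) a2@(4,0) | pheromone: 0 0 0 0 / 0 0 5 0 / 0 0 0 0 / 0 0 0 0 / 10 0 0 0
t=4: a0@(1,2) a1@(4,0) a2@(4,0) | pheromone: 0 0 0 0 / 0 0 6 0 / 0 0 0 0 / 0 0 0 0 / 13 0 0 0
t=5: a0@(1,2) a1@(4,0) a2@(4,0) | pheromone: 0 0 0 0 / 0 0 7 0 / 0 0 0 0 / 0 0 0 0 / 16 0 0 0
t=6: a0@(1,2) a1@(4,0) a2@(4,0) | pheromone: 0 0 0 0 / 0 0 8 0 / 0 0 0 0 / 0 0 0 0 / 19 0 0 0
t=7: a0@(1,2) a1@(4,0) a2@(4,0) | pheromone: 0 0 0 0 / 0 0 9 0 / 0 0 0 0 / 0 0 0 0 / 22 0 0 0

(4, 0)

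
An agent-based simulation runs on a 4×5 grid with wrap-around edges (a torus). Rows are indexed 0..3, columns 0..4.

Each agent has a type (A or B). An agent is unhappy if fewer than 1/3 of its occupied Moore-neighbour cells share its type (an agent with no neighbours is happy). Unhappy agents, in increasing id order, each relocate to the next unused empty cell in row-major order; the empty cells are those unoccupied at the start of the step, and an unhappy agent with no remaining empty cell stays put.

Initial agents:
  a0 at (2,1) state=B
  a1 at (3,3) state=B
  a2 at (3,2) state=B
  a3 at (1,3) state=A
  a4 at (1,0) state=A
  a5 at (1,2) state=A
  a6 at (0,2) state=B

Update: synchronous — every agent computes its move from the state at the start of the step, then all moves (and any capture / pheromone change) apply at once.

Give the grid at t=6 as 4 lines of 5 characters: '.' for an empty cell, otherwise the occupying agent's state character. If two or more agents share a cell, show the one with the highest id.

t=1: a0@(2,1):B a1@(3,3):B a2@(3,2):B a3@(1,3):A a4@(0,0):A a5@(1,2):A a6@(0,2):B
t=2: (unchanged — steady state)

A.B..
..AA.
.B...
..BB.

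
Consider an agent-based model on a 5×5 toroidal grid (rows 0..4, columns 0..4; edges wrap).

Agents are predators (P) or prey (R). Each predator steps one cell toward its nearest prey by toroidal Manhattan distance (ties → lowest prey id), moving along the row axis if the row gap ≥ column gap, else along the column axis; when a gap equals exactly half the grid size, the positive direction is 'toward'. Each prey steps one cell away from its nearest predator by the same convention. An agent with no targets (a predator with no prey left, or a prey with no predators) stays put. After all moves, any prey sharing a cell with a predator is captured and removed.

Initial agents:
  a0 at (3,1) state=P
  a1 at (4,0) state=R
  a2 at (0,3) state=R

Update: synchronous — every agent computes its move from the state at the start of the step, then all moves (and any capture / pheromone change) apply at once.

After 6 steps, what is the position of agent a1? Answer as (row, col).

t=1: a0@(4,1):P a1@(0,0):R a2@(1,3):R
t=2: a0@(0,1):P a1@(1,0):R a2@(2,3):R
t=3: a0@(1,1):P a1@(2,0):R a2@(3,3):R
t=4: a0@(2,1):P a1@(3,0):R a2@(4,3):R
t=5: a0@(3,1):P a1@(4,0):R a2@(0,3):R
t=6: a0@(4,1):P a1@(0,0):R a2@(1,3):R

(0, 0)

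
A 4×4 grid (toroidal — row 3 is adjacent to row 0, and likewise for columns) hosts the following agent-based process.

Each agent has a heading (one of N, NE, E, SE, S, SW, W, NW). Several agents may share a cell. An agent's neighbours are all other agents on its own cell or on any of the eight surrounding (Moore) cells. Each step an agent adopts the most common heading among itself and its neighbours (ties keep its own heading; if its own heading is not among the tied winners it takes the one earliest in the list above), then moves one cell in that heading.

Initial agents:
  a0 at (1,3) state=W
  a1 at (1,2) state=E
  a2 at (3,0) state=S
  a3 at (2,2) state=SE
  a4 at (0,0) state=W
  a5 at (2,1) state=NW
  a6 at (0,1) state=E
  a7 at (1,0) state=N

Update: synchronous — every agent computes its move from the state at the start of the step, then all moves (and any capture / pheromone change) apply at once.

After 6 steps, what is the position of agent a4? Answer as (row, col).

t=1: a0@(1,2):W a1@(1,3):E a2@(0,0):S a3@(3,3):SE a4@(0,3):W a5@(1,0):NW a6@(0,2):E a7@(1,3):W
t=2: a0@(1,1):W a1@(1,2):W a2@(0,3):W a3@(0,0):SE a4@(0,2):W a5@(1,3):W a6@(0,1):W a7@(1,2):W
t=3: a0@(1,0):W a1@(1,1):W a2@(0,2):W a3@(0,3):W a4@(0,1):W a5@(1,2):W a6@(0,0):W a7@(1,1):W
t=4: a0@(1,3):W a1@(1,0):W a2@(0,1):W a3@(0,2):W a4@(0,0):W a5@(1,1):W a6@(0,3):W a7@(1,0):W
t=5: a0@(1,2):W a1@(1,3):W a2@(0,0):W a3@(0,1):W a4@(0,3):W a5@(1,0):W a6@(0,2):W a7@(1,3):W
t=6: a0@(1,1):W a1@(1,2):W a2@(0,3):W a3@(0,0):W a4@(0,2):W a5@(1,3):W a6@(0,1):W a7@(1,2):W

(0, 2)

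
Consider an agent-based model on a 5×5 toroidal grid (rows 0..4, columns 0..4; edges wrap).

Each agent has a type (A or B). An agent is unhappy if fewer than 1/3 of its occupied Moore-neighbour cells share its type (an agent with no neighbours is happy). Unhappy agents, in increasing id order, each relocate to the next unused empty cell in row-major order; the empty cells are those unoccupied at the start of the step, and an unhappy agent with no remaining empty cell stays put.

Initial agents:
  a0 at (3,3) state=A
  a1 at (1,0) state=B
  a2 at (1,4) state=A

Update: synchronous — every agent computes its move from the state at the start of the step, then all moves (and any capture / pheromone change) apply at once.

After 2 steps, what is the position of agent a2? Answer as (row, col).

t=1: a0@(3,3):A a1@(0,0):B a2@(0,1):A
t=2: a0@(3,3):A a1@(0,2):B a2@(0,3):A

(0, 3)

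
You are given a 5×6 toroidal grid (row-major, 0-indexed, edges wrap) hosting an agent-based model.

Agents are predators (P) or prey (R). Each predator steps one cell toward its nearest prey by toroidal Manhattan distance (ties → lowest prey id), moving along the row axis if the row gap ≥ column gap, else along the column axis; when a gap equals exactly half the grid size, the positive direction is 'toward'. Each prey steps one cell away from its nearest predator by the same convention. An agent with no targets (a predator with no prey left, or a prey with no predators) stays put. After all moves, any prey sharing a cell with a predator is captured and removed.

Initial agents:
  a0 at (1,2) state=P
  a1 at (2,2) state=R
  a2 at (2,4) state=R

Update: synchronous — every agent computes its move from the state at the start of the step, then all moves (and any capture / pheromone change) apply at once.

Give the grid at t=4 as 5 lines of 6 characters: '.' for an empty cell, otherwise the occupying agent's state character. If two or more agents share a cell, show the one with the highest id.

..P...
..R...
....R.
......
......

t=1: a0@(2,2):P a1@(3,2):R a2@(2,5):R
t=2: a0@(3,2):P a1@(4,2):R a2@(2,4):R
t=3: a0@(4,2):P a1@(0,2):R a2@(2,5):R
t=4: a0@(0,2):P a1@(1,2):R a2@(2,4):R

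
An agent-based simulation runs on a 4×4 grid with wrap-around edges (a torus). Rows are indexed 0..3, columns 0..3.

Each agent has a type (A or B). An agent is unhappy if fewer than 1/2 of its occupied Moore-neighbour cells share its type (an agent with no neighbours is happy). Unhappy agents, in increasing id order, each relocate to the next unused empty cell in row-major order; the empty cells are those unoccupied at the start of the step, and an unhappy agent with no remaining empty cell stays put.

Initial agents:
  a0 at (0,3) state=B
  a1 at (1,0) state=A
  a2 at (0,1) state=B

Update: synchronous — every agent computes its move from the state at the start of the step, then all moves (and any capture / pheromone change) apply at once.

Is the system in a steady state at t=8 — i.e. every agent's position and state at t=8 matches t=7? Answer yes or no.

t=1: a0@(0,0):B a1@(0,2):A a2@(1,1):B
t=2: a0@(0,0):B a1@(0,1):A a2@(1,1):B
t=3: a0@(0,0):B a1@(0,2):A a2@(1,1):B
t=4: a0@(0,0):B a1@(0,1):A a2@(1,1):B
t=5: a0@(0,0):B a1@(0,2):A a2@(1,1):B
t=6: a0@(0,0):B a1@(0,1):A a2@(1,1):B
t=7: a0@(0,0):B a1@(0,2):A a2@(1,1):B
t=8: a0@(0,0):B a1@(0,1):A a2@(1,1):B

no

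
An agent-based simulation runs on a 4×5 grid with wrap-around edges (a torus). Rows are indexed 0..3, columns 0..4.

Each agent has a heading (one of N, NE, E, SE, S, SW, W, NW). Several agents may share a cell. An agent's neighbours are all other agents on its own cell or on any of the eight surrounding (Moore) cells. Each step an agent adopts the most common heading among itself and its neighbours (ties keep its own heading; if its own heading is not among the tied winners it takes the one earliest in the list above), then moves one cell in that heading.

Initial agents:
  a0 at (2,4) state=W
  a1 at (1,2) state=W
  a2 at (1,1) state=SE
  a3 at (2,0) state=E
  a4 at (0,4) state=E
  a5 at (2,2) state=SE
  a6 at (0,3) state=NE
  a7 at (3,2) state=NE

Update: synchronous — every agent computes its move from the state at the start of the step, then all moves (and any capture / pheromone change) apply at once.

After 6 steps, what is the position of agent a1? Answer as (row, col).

t=1: a0@(2,3):W a1@(2,3):SE a2@(2,2):SE a3@(2,1):E a4@(0,0):E a5@(3,3):SE a6@(3,4):NE a7@(2,3):NE
t=2: a0@(3,4):SE a1@(3,4):SE a2@(3,3):SE a3@(2,2):E a4@(0,1):E a5@(0,4):SE a6@(2,0):NE a7@(3,4):SE
t=3: a0@(0,0):SE a1@(0,0):SE a2@(0,4):SE a3@(2,3):E a4@(0,2):E a5@(1,0):SE a6@(3,1):SE a7@(0,0):SE
t=4: a0@(1,1):SE a1@(1,1):SE a2@(1,0):SE a3@(2,4):E a4@(0,3):E a5@(2,1):SE a6@(0,2):SE a7@(1,1):SE
t=5: a0@(2,2):SE a1@(2,2):SE a2@(2,1):SE a3@(2,0):E a4@(0,4):E a5@(3,2):SE a6@(1,3):SE a7@(2,2):SE
t=6: a0@(3,3):SE a1@(3,3):SE a2@(3,2):SE a3@(2,1):E a4@(0,0):E a5@(0,3):SE a6@(2,4):SE a7@(3,3):SE

(3, 3)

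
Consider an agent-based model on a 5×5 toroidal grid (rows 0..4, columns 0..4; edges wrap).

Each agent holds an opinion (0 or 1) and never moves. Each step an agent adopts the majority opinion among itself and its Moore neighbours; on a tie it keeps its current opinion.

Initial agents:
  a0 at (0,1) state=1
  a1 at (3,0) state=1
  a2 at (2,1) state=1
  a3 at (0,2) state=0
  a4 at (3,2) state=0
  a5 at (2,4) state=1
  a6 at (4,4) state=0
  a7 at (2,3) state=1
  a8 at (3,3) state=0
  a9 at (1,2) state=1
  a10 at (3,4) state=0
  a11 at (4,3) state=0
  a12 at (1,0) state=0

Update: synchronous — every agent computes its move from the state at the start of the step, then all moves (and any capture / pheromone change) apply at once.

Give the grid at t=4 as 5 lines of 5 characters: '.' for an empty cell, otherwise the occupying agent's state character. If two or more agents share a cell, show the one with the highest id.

.10..
1.1..
.1.11
1.000
...00

t=1: a0@(0,1):1 a1@(3,0):1 a2@(2,1):1 a3@(0,2):0 a4@(3,2):0 a5@(2,4):1 a6@(4,4):0 a7@(2,3):1 a8@(3,3):0 a9@(1,2):1 a10@(3,4):0 a11@(4,3):0 a12@(1,0):1
t=2: (unchanged — steady state)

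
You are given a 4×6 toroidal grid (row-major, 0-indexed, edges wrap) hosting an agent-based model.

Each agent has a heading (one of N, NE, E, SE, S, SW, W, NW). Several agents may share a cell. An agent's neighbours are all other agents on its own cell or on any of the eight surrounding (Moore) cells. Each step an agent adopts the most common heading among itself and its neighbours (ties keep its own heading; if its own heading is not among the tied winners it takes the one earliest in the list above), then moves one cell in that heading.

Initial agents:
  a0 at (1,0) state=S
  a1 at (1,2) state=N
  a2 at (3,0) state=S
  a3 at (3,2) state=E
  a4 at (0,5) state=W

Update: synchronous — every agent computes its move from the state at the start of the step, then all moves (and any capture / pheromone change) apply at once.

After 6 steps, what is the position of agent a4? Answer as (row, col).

t=1: a0@(2,0):S a1@(0,2):N a2@(0,0):S a3@(3,3):E a4@(1,5):S
t=2: a0@(3,0):S a1@(3,2):N a2@(1,0):S a3@(3,4):E a4@(2,5):S
t=3: a0@(0,0):S a1@(2,2):N a2@(2,0):S a3@(3,5):E a4@(3,5):S
t=4: a0@(1,0):S a1@(1,2):N a2@(3,0):S a3@(0,5):S a4@(0,5):S
t=5: a0@(2,0):S a1@(0,2):N a2@(0,0):S a3@(1,5):S a4@(1,5):S
t=6: a0@(3,0):S a1@(3,2):N a2@(1,0):S a3@(2,5):S a4@(2,5):S

(2, 5)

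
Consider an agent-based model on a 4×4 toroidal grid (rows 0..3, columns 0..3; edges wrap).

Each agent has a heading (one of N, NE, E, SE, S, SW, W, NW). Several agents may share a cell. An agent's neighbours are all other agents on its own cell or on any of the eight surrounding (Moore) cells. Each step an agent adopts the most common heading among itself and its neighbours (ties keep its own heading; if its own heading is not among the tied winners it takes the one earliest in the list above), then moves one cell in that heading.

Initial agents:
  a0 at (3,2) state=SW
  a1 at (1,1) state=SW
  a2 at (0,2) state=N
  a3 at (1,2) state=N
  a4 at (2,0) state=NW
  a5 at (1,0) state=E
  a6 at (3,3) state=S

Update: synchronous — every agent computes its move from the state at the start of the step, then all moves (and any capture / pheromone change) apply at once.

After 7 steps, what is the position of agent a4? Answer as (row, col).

(3, 2)

t=1: a0@(0,1):SW a1@(0,1):N a2@(3,2):N a3@(0,2):N a4@(1,3):NW a5@(1,1):E a6@(0,3):S
t=2: a0@(3,1):N a1@(3,1):N a2@(2,2):N a3@(3,2):N a4@(0,2):NW a5@(0,1):N a6@(3,3):N
t=3: a0@(2,1):N a1@(2,1):N a2@(1,2):N a3@(2,2):N a4@(3,2):N a5@(3,1):N a6@(2,3):N
t=4: a0@(1,1):N a1@(1,1):N a2@(0,2):N a3@(1,2):N a4@(2,2):N a5@(2,1):N a6@(1,3):N
t=5: a0@(0,1):N a1@(0,1):N a2@(3,2):N a3@(0,2):N a4@(1,2):N a5@(1,1):N a6@(0,3):N
t=6: a0@(3,1):N a1@(3,1):N a2@(2,2):N a3@(3,2):N a4@(0,2):N a5@(0,1):N a6@(3,3):N
t=7: a0@(2,1):N a1@(2,1):N a2@(1,2):N a3@(2,2):N a4@(3,2):N a5@(3,1):N a6@(2,3):N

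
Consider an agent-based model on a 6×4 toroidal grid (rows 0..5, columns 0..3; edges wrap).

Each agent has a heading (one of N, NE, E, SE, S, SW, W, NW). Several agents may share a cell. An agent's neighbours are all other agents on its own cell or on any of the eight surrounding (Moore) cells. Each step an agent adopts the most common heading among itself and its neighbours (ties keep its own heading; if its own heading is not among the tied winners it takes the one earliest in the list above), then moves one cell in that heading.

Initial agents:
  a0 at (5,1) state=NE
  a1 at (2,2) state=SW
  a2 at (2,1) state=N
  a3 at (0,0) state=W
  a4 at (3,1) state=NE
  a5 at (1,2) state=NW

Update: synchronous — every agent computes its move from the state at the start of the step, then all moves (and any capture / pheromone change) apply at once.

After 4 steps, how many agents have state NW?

t=1: a0@(4,2):NE a1@(3,1):SW a2@(1,1):N a3@(0,3):W a4@(2,2):NE a5@(0,1):NW
t=2: a0@(3,3):NE a1@(2,2):NE a2@(0,1):N a3@(0,2):W a4@(1,3):NE a5@(5,0):NW
t=3: a0@(2,0):NE a1@(1,3):NE a2@(5,1):N a3@(0,1):W a4@(0,0):NE a5@(4,3):NW
t=4: a0@(1,1):NE a1@(0,0):NE a2@(4,1):N a3@(0,0):W a4@(5,1):NE a5@(3,2):NW

1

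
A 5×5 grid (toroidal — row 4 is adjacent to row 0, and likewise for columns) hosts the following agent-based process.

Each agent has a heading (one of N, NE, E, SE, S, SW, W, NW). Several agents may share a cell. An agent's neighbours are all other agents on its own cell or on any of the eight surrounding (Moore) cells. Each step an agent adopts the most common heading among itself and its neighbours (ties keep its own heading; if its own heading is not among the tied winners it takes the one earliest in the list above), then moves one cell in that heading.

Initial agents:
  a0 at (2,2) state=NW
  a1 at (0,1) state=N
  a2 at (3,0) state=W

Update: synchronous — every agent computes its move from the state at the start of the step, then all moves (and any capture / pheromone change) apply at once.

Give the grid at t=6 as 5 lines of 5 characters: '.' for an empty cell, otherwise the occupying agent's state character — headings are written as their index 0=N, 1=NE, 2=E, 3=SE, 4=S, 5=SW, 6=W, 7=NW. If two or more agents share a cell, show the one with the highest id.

.....
.7...
.....
....6
.0...

t=1: a0@(1,1):NW a1@(4,1):N a2@(3,4):W
t=2: a0@(0,0):NW a1@(3,1):N a2@(3,3):W
t=3: a0@(4,4):NW a1@(2,1):N a2@(3,2):W
t=4: a0@(3,3):NW a1@(1,1):N a2@(3,1):W
t=5: a0@(2,2):NW a1@(0,1):N a2@(3,0):W
t=6: a0@(1,1):NW a1@(4,1):N a2@(3,4):W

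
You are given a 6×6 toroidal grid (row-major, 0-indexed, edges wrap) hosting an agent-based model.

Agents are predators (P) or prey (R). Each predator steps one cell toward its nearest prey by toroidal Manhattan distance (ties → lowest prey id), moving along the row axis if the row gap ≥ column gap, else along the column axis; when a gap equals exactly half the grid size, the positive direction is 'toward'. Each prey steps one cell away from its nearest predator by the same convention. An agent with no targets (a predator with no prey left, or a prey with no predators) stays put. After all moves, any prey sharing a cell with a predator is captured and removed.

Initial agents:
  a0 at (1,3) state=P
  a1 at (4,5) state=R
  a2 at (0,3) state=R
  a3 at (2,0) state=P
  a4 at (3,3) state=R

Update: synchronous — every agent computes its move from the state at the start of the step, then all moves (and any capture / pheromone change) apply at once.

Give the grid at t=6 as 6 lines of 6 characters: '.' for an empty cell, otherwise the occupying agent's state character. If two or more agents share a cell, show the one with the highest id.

...R..
...P..
P.....
R.....
......
...R..

t=1: a0@(0,3):P a1@(5,5):R a2@(5,3):R a3@(3,0):P a4@(4,3):R
t=2: a0@(5,3):P a1@(5,0):R a2@(4,3):R a3@(4,0):P a4@(3,3):R
t=3: a0@(4,3):P a1@(0,0):R a2@(3,3):R a3@(5,0):P a4@(2,3):R
t=4: a0@(3,3):P a1@(1,0):R a2@(2,3):R a3@(0,0):P a4@(1,3):R
t=5: a0@(2,3):P a1@(2,0):R a2@(1,3):R a3@(1,0):P a4@(0,3):R
t=6: a0@(1,3):P a1@(3,0):R a2@(0,3):R a3@(2,0):P a4@(5,3):R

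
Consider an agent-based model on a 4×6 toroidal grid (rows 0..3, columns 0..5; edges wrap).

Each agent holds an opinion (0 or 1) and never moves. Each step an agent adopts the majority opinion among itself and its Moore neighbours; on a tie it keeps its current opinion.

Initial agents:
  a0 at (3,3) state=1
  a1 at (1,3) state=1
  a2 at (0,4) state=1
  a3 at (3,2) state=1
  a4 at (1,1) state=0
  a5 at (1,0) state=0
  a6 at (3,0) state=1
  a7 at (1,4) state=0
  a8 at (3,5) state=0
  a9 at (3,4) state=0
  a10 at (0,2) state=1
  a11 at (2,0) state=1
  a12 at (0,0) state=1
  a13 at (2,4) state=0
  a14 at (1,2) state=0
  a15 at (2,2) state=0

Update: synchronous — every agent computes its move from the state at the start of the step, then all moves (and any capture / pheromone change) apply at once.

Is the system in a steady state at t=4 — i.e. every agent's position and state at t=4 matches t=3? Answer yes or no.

t=1: a0@(3,3):1 a1@(1,3):0 a2@(0,4):1 a3@(3,2):1 a4@(1,1):0 a5@(1,0):0 a6@(3,0):1 a7@(1,4):0 a8@(3,5):1 a9@(3,4):0 a10@(0,2):1 a11@(2,0):0 a12@(0,0):0 a13@(2,4):0 a14@(1,2):0 a15@(2,2):0
t=2: a0@(3,3):1 a1@(1,3):0 a2@(0,4):1 a3@(3,2):1 a4@(1,1):0 a5@(1,0):0 a6@(3,0):1 a7@(1,4):0 a8@(3,5):0 a9@(3,4):1 a10@(0,2):1 a11@(2,0):0 a12@(0,0):0 a13@(2,4):0 a14@(1,2):0 a15@(2,2):0
t=3: a0@(3,3):1 a1@(1,3):0 a2@(0,4):1 a3@(3,2):1 a4@(1,1):0 a5@(1,0):0 a6@(3,0):0 a7@(1,4):0 a8@(3,5):0 a9@(3,4):1 a10@(0,2):1 a11@(2,0):0 a12@(0,0):0 a13@(2,4):0 a14@(1,2):0 a15@(2,2):0
t=4: (unchanged — steady state)

yes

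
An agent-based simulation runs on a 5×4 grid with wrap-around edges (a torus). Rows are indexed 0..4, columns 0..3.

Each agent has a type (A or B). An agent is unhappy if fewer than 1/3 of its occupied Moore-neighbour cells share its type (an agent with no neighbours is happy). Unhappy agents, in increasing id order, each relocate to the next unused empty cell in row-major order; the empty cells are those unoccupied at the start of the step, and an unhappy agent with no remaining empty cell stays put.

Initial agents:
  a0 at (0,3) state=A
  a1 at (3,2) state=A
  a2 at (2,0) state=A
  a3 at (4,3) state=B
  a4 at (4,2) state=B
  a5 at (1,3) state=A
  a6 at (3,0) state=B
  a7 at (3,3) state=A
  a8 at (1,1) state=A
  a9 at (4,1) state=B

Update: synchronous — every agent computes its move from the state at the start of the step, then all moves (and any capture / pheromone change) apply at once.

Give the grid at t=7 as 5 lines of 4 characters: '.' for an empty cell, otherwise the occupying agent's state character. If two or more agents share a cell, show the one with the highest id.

AA.A
.A.A
A...
B...
.BBB

t=1: a0@(0,3):A a1@(0,0):A a2@(2,0):A a3@(4,3):B a4@(4,2):B a5@(1,3):A a6@(3,0):B a7@(3,3):A a8@(1,1):A a9@(4,1):B
t=2: a0@(0,3):A a1@(0,0):A a2@(2,0):A a3@(4,3):B a4@(4,2):B a5@(1,3):A a6@(3,0):B a7@(0,1):A a8@(1,1):A a9@(4,1):B
t=3: (unchanged — steady state)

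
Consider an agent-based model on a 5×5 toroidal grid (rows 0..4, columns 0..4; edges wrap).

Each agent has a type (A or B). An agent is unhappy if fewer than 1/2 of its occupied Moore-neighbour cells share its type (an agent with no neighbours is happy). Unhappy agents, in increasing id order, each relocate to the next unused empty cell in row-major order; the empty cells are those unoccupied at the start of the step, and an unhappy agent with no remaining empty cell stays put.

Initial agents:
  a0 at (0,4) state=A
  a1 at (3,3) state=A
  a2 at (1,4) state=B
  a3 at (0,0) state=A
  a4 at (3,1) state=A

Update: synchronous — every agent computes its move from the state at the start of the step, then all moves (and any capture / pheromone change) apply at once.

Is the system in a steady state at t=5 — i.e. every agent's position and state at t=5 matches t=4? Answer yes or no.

yes

t=1: a0@(0,4):A a1@(3,3):A a2@(0,1):B a3@(0,0):A a4@(3,1):A
t=2: a0@(0,4):A a1@(3,3):A a2@(0,2):B a3@(0,0):A a4@(3,1):A
t=3: (unchanged — steady state)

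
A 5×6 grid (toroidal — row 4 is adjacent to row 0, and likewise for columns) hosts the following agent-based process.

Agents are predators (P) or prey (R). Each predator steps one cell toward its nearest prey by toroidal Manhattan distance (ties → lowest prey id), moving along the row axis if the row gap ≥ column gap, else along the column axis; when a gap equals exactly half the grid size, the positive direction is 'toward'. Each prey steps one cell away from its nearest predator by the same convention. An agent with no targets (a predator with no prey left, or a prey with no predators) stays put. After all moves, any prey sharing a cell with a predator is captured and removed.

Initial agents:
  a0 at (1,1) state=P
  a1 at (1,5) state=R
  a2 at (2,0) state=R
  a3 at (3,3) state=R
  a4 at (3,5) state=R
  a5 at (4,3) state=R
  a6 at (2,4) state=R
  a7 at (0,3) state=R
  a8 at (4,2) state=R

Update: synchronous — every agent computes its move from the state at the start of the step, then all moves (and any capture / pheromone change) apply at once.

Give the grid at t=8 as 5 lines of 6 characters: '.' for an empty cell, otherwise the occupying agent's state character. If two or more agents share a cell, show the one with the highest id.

...R..
...R.P
..R...
..R...
..R...

t=1: a0@(1,0):P a1@(1,4):R a2@(3,0):R a3@(4,3):R a4@(4,5):R a5@(3,3):R a6@(2,3):R a7@(0,4):R a8@(3,2):R
t=2: a0@(1,5):P a1@(1,3):R a2@(4,0):R a3@(4,2):R a4@(3,5):R a5@(3,2):R a6@(2,2):R a7@(0,3):R a8@(4,2):R
t=3: a0@(1,4):P a1@(1,2):R a2@(3,0):R a3@(4,1):R a4@(4,5):R a5@(3,1):R a6@(2,1):R a7@(0,2):R a8@(4,1):R
t=4: a0@(1,3):P a1@(1,1):R a2@(4,0):R a3@(4,0):R a4@(3,5):R a5@(3,0):R a6@(2,0):R a7@(0,1):R a8@(4,0):R
t=5: a0@(1,2):P a1@(1,0):R a2@(4,5):R a3@(4,5):R a4@(4,5):R a5@(3,5):R a6@(2,5):R a7@(0,0):R a8@(4,5):R
t=6: a0@(1,1):P a1@(1,5):R a2@(4,4):R a3@(4,4):R a4@(4,4):R a5@(3,4):R a6@(2,4):R a7@(0,5):R a8@(4,4):R
t=7: a0@(1,0):P a1@(1,4):R a2@(4,3):R a3@(4,3):R a4@(4,3):R a5@(3,3):R a6@(2,3):R a7@(0,4):R a8@(4,3):R
t=8: a0@(1,5):P a1@(1,3):R a2@(4,2):R a3@(4,2):R a4@(4,2):R a5@(3,2):R a6@(2,2):R a7@(0,3):R a8@(4,2):R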